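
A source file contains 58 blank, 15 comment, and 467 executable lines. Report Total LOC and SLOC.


Total LOC = blank + comment + code
Total LOC = 58 + 15 + 467 = 540
SLOC (source only) = code = 467

Total LOC: 540, SLOC: 467


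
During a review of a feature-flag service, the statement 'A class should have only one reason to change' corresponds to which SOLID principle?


This describes the Single Responsibility Principle (SRP)

Single Responsibility Principle (SRP)


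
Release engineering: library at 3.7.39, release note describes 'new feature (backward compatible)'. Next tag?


Current: 3.7.39
Change category: 'new feature (backward compatible)' → minor bump
SemVer rule: minor bump → increment MINOR, reset PATCH to 0 (MAJOR unchanged)
New: 3.8.0

3.8.0


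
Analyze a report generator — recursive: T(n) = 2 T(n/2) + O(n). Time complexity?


Reasoning: master theorem case 2 (merge-sort recurrence)
Complexity: O(n log n)

O(n log n)


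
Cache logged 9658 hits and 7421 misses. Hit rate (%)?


Formula: hit rate = hits / (hits + misses) * 100
hit rate = 9658 / (9658 + 7421) * 100
hit rate = 9658 / 17079 * 100
hit rate = 56.55%

56.55%


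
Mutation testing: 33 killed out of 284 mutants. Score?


Mutation score = killed / total * 100
Mutation score = 33 / 284 * 100
Mutation score = 11.62%

11.62%


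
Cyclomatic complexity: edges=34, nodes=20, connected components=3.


Formula: V(G) = E - N + 2P
V(G) = 34 - 20 + 2*3
V(G) = 14 + 6
V(G) = 20

20


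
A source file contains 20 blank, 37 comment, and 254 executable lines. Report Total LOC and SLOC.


Total LOC = blank + comment + code
Total LOC = 20 + 37 + 254 = 311
SLOC (source only) = code = 254

Total LOC: 311, SLOC: 254


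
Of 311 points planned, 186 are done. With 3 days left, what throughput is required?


Formula: Required rate = Remaining points / Days left
Remaining = 311 - 186 = 125 points
Required rate = 125 / 3 = 41.67 points/day

41.67 points/day


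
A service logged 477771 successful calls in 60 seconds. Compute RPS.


Formula: throughput = requests / seconds
throughput = 477771 / 60
throughput = 7962.85 requests/second

7962.85 requests/second


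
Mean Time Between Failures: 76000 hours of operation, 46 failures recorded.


Formula: MTBF = Total operating time / Number of failures
MTBF = 76000 / 46
MTBF = 1652.17 hours

1652.17 hours


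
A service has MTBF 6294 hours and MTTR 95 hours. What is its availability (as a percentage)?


Availability = MTBF / (MTBF + MTTR)
Availability = 6294 / (6294 + 95)
Availability = 6294 / 6389
Availability = 98.5131%

98.5131%


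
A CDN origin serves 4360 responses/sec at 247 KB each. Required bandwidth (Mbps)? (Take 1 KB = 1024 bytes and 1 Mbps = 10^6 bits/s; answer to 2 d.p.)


Formula: Mbps = payload_bytes * RPS * 8 / 1e6
Payload per request = 247 KB = 247 * 1024 = 252928 bytes
Total bytes/sec = 252928 * 4360 = 1102766080
Total bits/sec = 1102766080 * 8 = 8822128640
Mbps = 8822128640 / 1e6 = 8822.13

8822.13 Mbps


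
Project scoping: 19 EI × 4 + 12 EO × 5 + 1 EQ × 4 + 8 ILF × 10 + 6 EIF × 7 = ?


UFP = EI*4 + EO*5 + EQ*4 + ILF*10 + EIF*7
UFP = 19*4 + 12*5 + 1*4 + 8*10 + 6*7
UFP = 76 + 60 + 4 + 80 + 42
UFP = 262

262


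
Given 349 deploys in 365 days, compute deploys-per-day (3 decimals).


Formula: deployments per day = releases / days
= 349 / 365
= 0.956 deploys/day
(equivalently, 6.69 deploys/week)

0.956 deploys/day


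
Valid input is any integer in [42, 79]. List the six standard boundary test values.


Range: [42, 79]
Boundaries: just below min, min, min+1, max-1, max, just above max
Values: [41, 42, 43, 78, 79, 80]

[41, 42, 43, 78, 79, 80]


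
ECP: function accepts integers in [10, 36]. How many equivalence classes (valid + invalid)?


Valid range: [10, 36]
Class 1: x < 10 — invalid
Class 2: 10 ≤ x ≤ 36 — valid
Class 3: x > 36 — invalid
Total equivalence classes: 3

3 equivalence classes


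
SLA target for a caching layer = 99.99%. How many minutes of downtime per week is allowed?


Formula: allowed downtime = period * (100 - SLA) / 100
Period (week) = 10080 minutes
Unavailability fraction = (100 - 99.99) / 100
Allowed downtime = 10080 * (100 - 99.99) / 100
Allowed downtime = 1.008 minutes

1.008 minutes


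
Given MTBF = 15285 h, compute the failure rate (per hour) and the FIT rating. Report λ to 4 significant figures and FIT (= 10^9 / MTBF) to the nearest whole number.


Formula: λ = 1 / MTBF; FIT = λ × 1e9 = 1e9 / MTBF
λ = 1 / 15285 ≈ 6.542e-05 failures/hour
FIT = 1e9 / 15285 ≈ 65424 failures per 1e9 hours (nearest whole number)

λ = 6.542e-05 /h, FIT = 65424


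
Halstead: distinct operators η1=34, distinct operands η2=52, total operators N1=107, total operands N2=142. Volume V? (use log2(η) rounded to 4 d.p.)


Formula: V = N * log2(η), where N = N1 + N2 and η = η1 + η2
η = 34 + 52 = 86
N = 107 + 142 = 249
log2(86) ≈ 6.4263
V = 249 * 6.4263 = 1600.15

1600.15


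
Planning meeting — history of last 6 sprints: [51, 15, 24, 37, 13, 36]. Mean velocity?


Formula: Avg velocity = Total points / Number of sprints
Points: [51, 15, 24, 37, 13, 36]
Sum = 51 + 15 + 24 + 37 + 13 + 36 = 176
Avg velocity = 176 / 6 = 29.33 points/sprint

29.33 points/sprint


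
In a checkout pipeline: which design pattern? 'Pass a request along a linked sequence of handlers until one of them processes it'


This matches the Chain of Responsibility pattern

Chain of Responsibility


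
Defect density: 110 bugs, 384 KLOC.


Defect density = defects / KLOC
Defect density = 110 / 384
Defect density = 0.286 defects/KLOC

0.286 defects/KLOC


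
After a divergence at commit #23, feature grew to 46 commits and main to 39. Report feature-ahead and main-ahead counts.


Common ancestor: commit #23
feature commits after divergence: 46 - 23 = 23
main commits after divergence: 39 - 23 = 16
feature is 23 commits ahead of main
main is 16 commits ahead of feature

feature ahead: 23, main ahead: 16


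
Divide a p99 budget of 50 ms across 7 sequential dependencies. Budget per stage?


Formula: per_stage = total_budget / stages
per_stage = 50 / 7
per_stage = 7.14 ms

7.14 ms


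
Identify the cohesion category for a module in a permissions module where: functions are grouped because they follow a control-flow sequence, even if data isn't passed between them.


Reasoning: Grouped by order of execution within a routine, not by data flow
Type: Procedural cohesion

Procedural cohesion


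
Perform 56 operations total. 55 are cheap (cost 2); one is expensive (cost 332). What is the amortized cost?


Formula: Amortized cost = Total cost / Operations
Total cost = (55 * 2) + (1 * 332)
Total cost = 110 + 332 = 442
Amortized = 442 / 56 = 7.8929

7.8929


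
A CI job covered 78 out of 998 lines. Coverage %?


Coverage = covered / total * 100
Coverage = 78 / 998 * 100
Coverage = 7.82%

7.82%


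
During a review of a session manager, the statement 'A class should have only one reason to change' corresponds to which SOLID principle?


This describes the Single Responsibility Principle (SRP)

Single Responsibility Principle (SRP)


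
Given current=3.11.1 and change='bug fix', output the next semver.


Current: 3.11.1
Change category: 'bug fix' → patch bump
SemVer rule: patch bump → increment PATCH (MAJOR and MINOR unchanged)
New: 3.11.2

3.11.2


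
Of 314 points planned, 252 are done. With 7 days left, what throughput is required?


Formula: Required rate = Remaining points / Days left
Remaining = 314 - 252 = 62 points
Required rate = 62 / 7 = 8.86 points/day

8.86 points/day


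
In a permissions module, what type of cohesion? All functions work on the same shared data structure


Reasoning: Functions share data
Type: Communicational cohesion

Communicational cohesion


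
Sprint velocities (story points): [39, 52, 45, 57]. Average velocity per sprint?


Formula: Avg velocity = Total points / Number of sprints
Points: [39, 52, 45, 57]
Sum = 39 + 52 + 45 + 57 = 193
Avg velocity = 193 / 4 = 48.25 points/sprint

48.25 points/sprint


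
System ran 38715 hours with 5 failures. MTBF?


Formula: MTBF = Total operating time / Number of failures
MTBF = 38715 / 5
MTBF = 7743.0 hours

7743.0 hours


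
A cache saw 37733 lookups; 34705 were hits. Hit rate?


Formula: hit rate = hits / (hits + misses) * 100
hit rate = 34705 / (34705 + 3028) * 100
hit rate = 34705 / 37733 * 100
hit rate = 91.98%

91.98%


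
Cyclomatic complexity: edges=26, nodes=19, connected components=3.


Formula: V(G) = E - N + 2P
V(G) = 26 - 19 + 2*3
V(G) = 7 + 6
V(G) = 13

13


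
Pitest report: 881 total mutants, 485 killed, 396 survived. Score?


Mutation score = killed / total * 100
Mutation score = 485 / 881 * 100
Mutation score = 55.05%

55.05%


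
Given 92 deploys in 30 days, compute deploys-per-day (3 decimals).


Formula: deployments per day = releases / days
= 92 / 30
= 3.067 deploys/day
(equivalently, 21.47 deploys/week)

3.067 deploys/day


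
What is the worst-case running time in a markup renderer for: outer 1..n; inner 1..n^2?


Reasoning: n times n^2
Complexity: O(n^3)

O(n^3)


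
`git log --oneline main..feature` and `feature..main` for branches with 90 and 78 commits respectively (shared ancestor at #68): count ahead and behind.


Common ancestor: commit #68
feature commits after divergence: 90 - 68 = 22
main commits after divergence: 78 - 68 = 10
feature is 22 commits ahead of main
main is 10 commits ahead of feature

feature ahead: 22, main ahead: 10


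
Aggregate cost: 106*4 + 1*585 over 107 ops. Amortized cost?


Formula: Amortized cost = Total cost / Operations
Total cost = (106 * 4) + (1 * 585)
Total cost = 424 + 585 = 1009
Amortized = 1009 / 107 = 9.4299

9.4299


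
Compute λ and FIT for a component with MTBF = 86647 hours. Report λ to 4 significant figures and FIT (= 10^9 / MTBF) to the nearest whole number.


Formula: λ = 1 / MTBF; FIT = λ × 1e9 = 1e9 / MTBF
λ = 1 / 86647 ≈ 1.154e-05 failures/hour
FIT = 1e9 / 86647 ≈ 11541 failures per 1e9 hours (nearest whole number)

λ = 1.154e-05 /h, FIT = 11541


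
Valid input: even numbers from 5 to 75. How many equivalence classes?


Constraint: even integers in [5, 75]
Class 1: x < 5 — out-of-range invalid
Class 2: x in [5,75] but odd — wrong type invalid
Class 3: x in [5,75] and even — valid
Class 4: x > 75 — out-of-range invalid
Total equivalence classes: 4

4 equivalence classes


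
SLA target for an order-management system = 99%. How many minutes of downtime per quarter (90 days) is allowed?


Formula: allowed downtime = period * (100 - SLA) / 100
Period (quarter (90 days)) = 129600 minutes
Unavailability fraction = (100 - 99.0) / 100
Allowed downtime = 129600 * (100 - 99.0) / 100
Allowed downtime = 1296.0 minutes

1296.0 minutes


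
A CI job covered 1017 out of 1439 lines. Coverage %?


Coverage = covered / total * 100
Coverage = 1017 / 1439 * 100
Coverage = 70.67%

70.67%


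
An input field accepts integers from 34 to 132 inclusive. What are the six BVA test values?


Range: [34, 132]
Boundaries: just below min, min, min+1, max-1, max, just above max
Values: [33, 34, 35, 131, 132, 133]

[33, 34, 35, 131, 132, 133]


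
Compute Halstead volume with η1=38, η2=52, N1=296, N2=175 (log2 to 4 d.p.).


Formula: V = N * log2(η), where N = N1 + N2 and η = η1 + η2
η = 38 + 52 = 90
N = 296 + 175 = 471
log2(90) ≈ 6.4919
V = 471 * 6.4919 = 3057.68

3057.68


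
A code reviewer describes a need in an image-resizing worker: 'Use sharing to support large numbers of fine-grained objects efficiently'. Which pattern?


This matches the Flyweight pattern

Flyweight


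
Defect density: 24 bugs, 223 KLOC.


Defect density = defects / KLOC
Defect density = 24 / 223
Defect density = 0.108 defects/KLOC

0.108 defects/KLOC


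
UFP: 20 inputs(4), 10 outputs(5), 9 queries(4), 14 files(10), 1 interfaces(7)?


UFP = EI*4 + EO*5 + EQ*4 + ILF*10 + EIF*7
UFP = 20*4 + 10*5 + 9*4 + 14*10 + 1*7
UFP = 80 + 50 + 36 + 140 + 7
UFP = 313

313


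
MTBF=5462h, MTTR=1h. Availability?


Availability = MTBF / (MTBF + MTTR)
Availability = 5462 / (5462 + 1)
Availability = 5462 / 5463
Availability = 99.9817%

99.9817%


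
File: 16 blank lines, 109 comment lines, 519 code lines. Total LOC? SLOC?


Total LOC = blank + comment + code
Total LOC = 16 + 109 + 519 = 644
SLOC (source only) = code = 519

Total LOC: 644, SLOC: 519


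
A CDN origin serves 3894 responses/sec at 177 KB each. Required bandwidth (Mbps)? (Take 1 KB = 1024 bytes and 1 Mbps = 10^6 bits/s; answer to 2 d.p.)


Formula: Mbps = payload_bytes * RPS * 8 / 1e6
Payload per request = 177 KB = 177 * 1024 = 181248 bytes
Total bytes/sec = 181248 * 3894 = 705779712
Total bits/sec = 705779712 * 8 = 5646237696
Mbps = 5646237696 / 1e6 = 5646.24

5646.24 Mbps


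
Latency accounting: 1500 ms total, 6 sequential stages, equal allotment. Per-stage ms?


Formula: per_stage = total_budget / stages
per_stage = 1500 / 6
per_stage = 250.0 ms

250.0 ms


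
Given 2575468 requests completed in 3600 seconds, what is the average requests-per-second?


Formula: throughput = requests / seconds
throughput = 2575468 / 3600
throughput = 715.41 requests/second

715.41 requests/second


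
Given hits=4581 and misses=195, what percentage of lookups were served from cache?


Formula: hit rate = hits / (hits + misses) * 100
hit rate = 4581 / (4581 + 195) * 100
hit rate = 4581 / 4776 * 100
hit rate = 95.92%

95.92%


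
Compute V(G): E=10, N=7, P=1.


Formula: V(G) = E - N + 2P
V(G) = 10 - 7 + 2*1
V(G) = 3 + 2
V(G) = 5

5


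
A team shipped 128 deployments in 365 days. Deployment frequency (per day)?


Formula: deployments per day = releases / days
= 128 / 365
= 0.351 deploys/day
(equivalently, 2.45 deploys/week)

0.351 deploys/day


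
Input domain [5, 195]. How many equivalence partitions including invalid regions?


Valid range: [5, 195]
Class 1: x < 5 — invalid
Class 2: 5 ≤ x ≤ 195 — valid
Class 3: x > 195 — invalid
Total equivalence classes: 3

3 equivalence classes


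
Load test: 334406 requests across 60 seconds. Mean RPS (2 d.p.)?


Formula: throughput = requests / seconds
throughput = 334406 / 60
throughput = 5573.43 requests/second

5573.43 requests/second


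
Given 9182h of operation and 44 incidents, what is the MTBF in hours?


Formula: MTBF = Total operating time / Number of failures
MTBF = 9182 / 44
MTBF = 208.68 hours

208.68 hours


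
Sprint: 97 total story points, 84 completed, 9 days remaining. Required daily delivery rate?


Formula: Required rate = Remaining points / Days left
Remaining = 97 - 84 = 13 points
Required rate = 13 / 9 = 1.44 points/day

1.44 points/day


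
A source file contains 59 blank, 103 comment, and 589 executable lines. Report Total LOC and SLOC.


Total LOC = blank + comment + code
Total LOC = 59 + 103 + 589 = 751
SLOC (source only) = code = 589

Total LOC: 751, SLOC: 589


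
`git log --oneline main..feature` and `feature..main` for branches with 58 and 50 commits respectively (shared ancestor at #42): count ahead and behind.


Common ancestor: commit #42
feature commits after divergence: 58 - 42 = 16
main commits after divergence: 50 - 42 = 8
feature is 16 commits ahead of main
main is 8 commits ahead of feature

feature ahead: 16, main ahead: 8


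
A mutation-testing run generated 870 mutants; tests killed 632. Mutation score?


Mutation score = killed / total * 100
Mutation score = 632 / 870 * 100
Mutation score = 72.64%

72.64%


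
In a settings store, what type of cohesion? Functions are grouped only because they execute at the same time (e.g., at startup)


Reasoning: Related by timing only
Type: Temporal cohesion

Temporal cohesion


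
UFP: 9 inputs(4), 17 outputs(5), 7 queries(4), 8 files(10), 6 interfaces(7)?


UFP = EI*4 + EO*5 + EQ*4 + ILF*10 + EIF*7
UFP = 9*4 + 17*5 + 7*4 + 8*10 + 6*7
UFP = 36 + 85 + 28 + 80 + 42
UFP = 271

271


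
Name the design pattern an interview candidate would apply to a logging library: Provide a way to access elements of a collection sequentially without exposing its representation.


This matches the Iterator pattern

Iterator


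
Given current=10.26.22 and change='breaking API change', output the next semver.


Current: 10.26.22
Change category: 'breaking API change' → major bump
SemVer rule: major bump → increment MAJOR, reset MINOR and PATCH to 0
New: 11.0.0

11.0.0


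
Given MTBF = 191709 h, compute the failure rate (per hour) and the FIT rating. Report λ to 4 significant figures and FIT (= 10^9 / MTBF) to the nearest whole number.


Formula: λ = 1 / MTBF; FIT = λ × 1e9 = 1e9 / MTBF
λ = 1 / 191709 ≈ 5.216e-06 failures/hour
FIT = 1e9 / 191709 ≈ 5216 failures per 1e9 hours (nearest whole number)

λ = 5.216e-06 /h, FIT = 5216


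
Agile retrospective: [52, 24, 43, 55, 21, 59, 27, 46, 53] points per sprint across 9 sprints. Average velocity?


Formula: Avg velocity = Total points / Number of sprints
Points: [52, 24, 43, 55, 21, 59, 27, 46, 53]
Sum = 52 + 24 + 43 + 55 + 21 + 59 + 27 + 46 + 53 = 380
Avg velocity = 380 / 9 = 42.22 points/sprint

42.22 points/sprint


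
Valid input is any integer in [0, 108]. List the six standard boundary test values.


Range: [0, 108]
Boundaries: just below min, min, min+1, max-1, max, just above max
Values: [-1, 0, 1, 107, 108, 109]

[-1, 0, 1, 107, 108, 109]


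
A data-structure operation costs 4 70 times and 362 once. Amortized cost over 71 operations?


Formula: Amortized cost = Total cost / Operations
Total cost = (70 * 4) + (1 * 362)
Total cost = 280 + 362 = 642
Amortized = 642 / 71 = 9.0423

9.0423


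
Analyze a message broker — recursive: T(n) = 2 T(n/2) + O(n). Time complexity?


Reasoning: master theorem case 2 (merge-sort recurrence)
Complexity: O(n log n)

O(n log n)


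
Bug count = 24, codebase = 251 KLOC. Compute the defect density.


Defect density = defects / KLOC
Defect density = 24 / 251
Defect density = 0.096 defects/KLOC

0.096 defects/KLOC


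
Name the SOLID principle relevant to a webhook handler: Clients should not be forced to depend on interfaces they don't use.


This describes the Interface Segregation Principle (ISP)

Interface Segregation Principle (ISP)


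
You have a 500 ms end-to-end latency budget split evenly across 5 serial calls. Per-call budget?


Formula: per_stage = total_budget / stages
per_stage = 500 / 5
per_stage = 100.0 ms

100.0 ms


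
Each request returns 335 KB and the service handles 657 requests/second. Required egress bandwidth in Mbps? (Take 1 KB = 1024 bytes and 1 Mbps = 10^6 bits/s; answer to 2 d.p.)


Formula: Mbps = payload_bytes * RPS * 8 / 1e6
Payload per request = 335 KB = 335 * 1024 = 343040 bytes
Total bytes/sec = 343040 * 657 = 225377280
Total bits/sec = 225377280 * 8 = 1803018240
Mbps = 1803018240 / 1e6 = 1803.02

1803.02 Mbps


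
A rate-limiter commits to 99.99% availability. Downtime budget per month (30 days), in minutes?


Formula: allowed downtime = period * (100 - SLA) / 100
Period (month (30 days)) = 43200 minutes
Unavailability fraction = (100 - 99.99) / 100
Allowed downtime = 43200 * (100 - 99.99) / 100
Allowed downtime = 4.32 minutes

4.32 minutes


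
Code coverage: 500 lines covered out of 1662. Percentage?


Coverage = covered / total * 100
Coverage = 500 / 1662 * 100
Coverage = 30.08%

30.08%


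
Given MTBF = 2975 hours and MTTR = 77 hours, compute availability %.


Availability = MTBF / (MTBF + MTTR)
Availability = 2975 / (2975 + 77)
Availability = 2975 / 3052
Availability = 97.4771%

97.4771%


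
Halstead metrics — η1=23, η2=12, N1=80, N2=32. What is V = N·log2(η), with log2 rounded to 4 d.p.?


Formula: V = N * log2(η), where N = N1 + N2 and η = η1 + η2
η = 23 + 12 = 35
N = 80 + 32 = 112
log2(35) ≈ 5.1293
V = 112 * 5.1293 = 574.48

574.48


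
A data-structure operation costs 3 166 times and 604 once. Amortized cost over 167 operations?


Formula: Amortized cost = Total cost / Operations
Total cost = (166 * 3) + (1 * 604)
Total cost = 498 + 604 = 1102
Amortized = 1102 / 167 = 6.5988

6.5988


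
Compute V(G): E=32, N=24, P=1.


Formula: V(G) = E - N + 2P
V(G) = 32 - 24 + 2*1
V(G) = 8 + 2
V(G) = 10

10


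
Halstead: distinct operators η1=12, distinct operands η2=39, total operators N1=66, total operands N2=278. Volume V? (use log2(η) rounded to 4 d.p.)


Formula: V = N * log2(η), where N = N1 + N2 and η = η1 + η2
η = 12 + 39 = 51
N = 66 + 278 = 344
log2(51) ≈ 5.6724
V = 344 * 5.6724 = 1951.31

1951.31


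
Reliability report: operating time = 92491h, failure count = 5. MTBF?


Formula: MTBF = Total operating time / Number of failures
MTBF = 92491 / 5
MTBF = 18498.2 hours

18498.2 hours


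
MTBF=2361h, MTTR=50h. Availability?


Availability = MTBF / (MTBF + MTTR)
Availability = 2361 / (2361 + 50)
Availability = 2361 / 2411
Availability = 97.9262%

97.9262%


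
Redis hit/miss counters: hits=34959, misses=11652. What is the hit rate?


Formula: hit rate = hits / (hits + misses) * 100
hit rate = 34959 / (34959 + 11652) * 100
hit rate = 34959 / 46611 * 100
hit rate = 75.0%

75.0%


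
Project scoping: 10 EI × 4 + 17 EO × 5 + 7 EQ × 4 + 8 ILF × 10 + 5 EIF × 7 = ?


UFP = EI*4 + EO*5 + EQ*4 + ILF*10 + EIF*7
UFP = 10*4 + 17*5 + 7*4 + 8*10 + 5*7
UFP = 40 + 85 + 28 + 80 + 35
UFP = 268

268


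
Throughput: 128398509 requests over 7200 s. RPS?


Formula: throughput = requests / seconds
throughput = 128398509 / 7200
throughput = 17833.13 requests/second

17833.13 requests/second


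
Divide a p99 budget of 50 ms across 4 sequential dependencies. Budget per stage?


Formula: per_stage = total_budget / stages
per_stage = 50 / 4
per_stage = 12.5 ms

12.5 ms


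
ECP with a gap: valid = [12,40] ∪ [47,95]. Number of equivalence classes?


Valid ranges: [12,40] and [47,95]
Class 1: x < 12 — invalid
Class 2: 12 ≤ x ≤ 40 — valid
Class 3: 40 < x < 47 — invalid (gap between ranges)
Class 4: 47 ≤ x ≤ 95 — valid
Class 5: x > 95 — invalid
Total equivalence classes: 5

5 equivalence classes


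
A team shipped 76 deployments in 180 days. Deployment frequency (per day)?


Formula: deployments per day = releases / days
= 76 / 180
= 0.422 deploys/day
(equivalently, 2.96 deploys/week)

0.422 deploys/day


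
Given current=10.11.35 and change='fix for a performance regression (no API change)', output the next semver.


Current: 10.11.35
Change category: 'fix for a performance regression (no API change)' → patch bump
SemVer rule: patch bump → increment PATCH (MAJOR and MINOR unchanged)
New: 10.11.36

10.11.36


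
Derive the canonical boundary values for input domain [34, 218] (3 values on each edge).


Range: [34, 218]
Boundaries: just below min, min, min+1, max-1, max, just above max
Values: [33, 34, 35, 217, 218, 219]

[33, 34, 35, 217, 218, 219]


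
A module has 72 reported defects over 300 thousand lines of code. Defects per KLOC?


Defect density = defects / KLOC
Defect density = 72 / 300
Defect density = 0.24 defects/KLOC

0.24 defects/KLOC


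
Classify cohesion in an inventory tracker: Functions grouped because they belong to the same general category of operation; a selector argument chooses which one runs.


Reasoning: Grouped by category of activity, not by data or sequence
Type: Logical cohesion

Logical cohesion


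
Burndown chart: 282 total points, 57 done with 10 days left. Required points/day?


Formula: Required rate = Remaining points / Days left
Remaining = 282 - 57 = 225 points
Required rate = 225 / 10 = 22.5 points/day

22.5 points/day


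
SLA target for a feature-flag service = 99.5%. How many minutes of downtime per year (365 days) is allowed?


Formula: allowed downtime = period * (100 - SLA) / 100
Period (year (365 days)) = 525600 minutes
Unavailability fraction = (100 - 99.5) / 100
Allowed downtime = 525600 * (100 - 99.5) / 100
Allowed downtime = 2628.0 minutes

2628.0 minutes


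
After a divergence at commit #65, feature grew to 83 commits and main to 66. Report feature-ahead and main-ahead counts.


Common ancestor: commit #65
feature commits after divergence: 83 - 65 = 18
main commits after divergence: 66 - 65 = 1
feature is 18 commits ahead of main
main is 1 commits ahead of feature

feature ahead: 18, main ahead: 1


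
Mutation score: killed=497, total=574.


Mutation score = killed / total * 100
Mutation score = 497 / 574 * 100
Mutation score = 86.59%

86.59%


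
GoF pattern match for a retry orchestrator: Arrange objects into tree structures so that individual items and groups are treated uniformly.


This matches the Composite pattern

Composite


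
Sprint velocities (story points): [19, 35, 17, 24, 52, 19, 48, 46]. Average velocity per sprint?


Formula: Avg velocity = Total points / Number of sprints
Points: [19, 35, 17, 24, 52, 19, 48, 46]
Sum = 19 + 35 + 17 + 24 + 52 + 19 + 48 + 46 = 260
Avg velocity = 260 / 8 = 32.5 points/sprint

32.5 points/sprint


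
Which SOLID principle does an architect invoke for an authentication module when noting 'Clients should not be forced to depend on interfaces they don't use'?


This describes the Interface Segregation Principle (ISP)

Interface Segregation Principle (ISP)


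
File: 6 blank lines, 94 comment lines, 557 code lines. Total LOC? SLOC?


Total LOC = blank + comment + code
Total LOC = 6 + 94 + 557 = 657
SLOC (source only) = code = 557

Total LOC: 657, SLOC: 557


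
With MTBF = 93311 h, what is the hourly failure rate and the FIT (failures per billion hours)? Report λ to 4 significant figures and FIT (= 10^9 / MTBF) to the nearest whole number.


Formula: λ = 1 / MTBF; FIT = λ × 1e9 = 1e9 / MTBF
λ = 1 / 93311 ≈ 1.072e-05 failures/hour
FIT = 1e9 / 93311 ≈ 10717 failures per 1e9 hours (nearest whole number)

λ = 1.072e-05 /h, FIT = 10717


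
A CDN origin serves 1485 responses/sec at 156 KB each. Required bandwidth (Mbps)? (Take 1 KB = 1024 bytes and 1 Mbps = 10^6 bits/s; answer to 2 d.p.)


Formula: Mbps = payload_bytes * RPS * 8 / 1e6
Payload per request = 156 KB = 156 * 1024 = 159744 bytes
Total bytes/sec = 159744 * 1485 = 237219840
Total bits/sec = 237219840 * 8 = 1897758720
Mbps = 1897758720 / 1e6 = 1897.76

1897.76 Mbps


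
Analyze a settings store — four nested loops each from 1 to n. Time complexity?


Reasoning: four levels of nesting
Complexity: O(n^4)

O(n^4)


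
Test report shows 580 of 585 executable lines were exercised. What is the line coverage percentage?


Coverage = covered / total * 100
Coverage = 580 / 585 * 100
Coverage = 99.15%

99.15%


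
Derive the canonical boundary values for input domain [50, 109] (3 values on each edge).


Range: [50, 109]
Boundaries: just below min, min, min+1, max-1, max, just above max
Values: [49, 50, 51, 108, 109, 110]

[49, 50, 51, 108, 109, 110]


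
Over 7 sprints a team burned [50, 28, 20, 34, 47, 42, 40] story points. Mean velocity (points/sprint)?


Formula: Avg velocity = Total points / Number of sprints
Points: [50, 28, 20, 34, 47, 42, 40]
Sum = 50 + 28 + 20 + 34 + 47 + 42 + 40 = 261
Avg velocity = 261 / 7 = 37.29 points/sprint

37.29 points/sprint


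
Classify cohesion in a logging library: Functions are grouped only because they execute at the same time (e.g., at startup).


Reasoning: Related by timing only
Type: Temporal cohesion

Temporal cohesion


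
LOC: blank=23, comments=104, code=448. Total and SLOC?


Total LOC = blank + comment + code
Total LOC = 23 + 104 + 448 = 575
SLOC (source only) = code = 448

Total LOC: 575, SLOC: 448


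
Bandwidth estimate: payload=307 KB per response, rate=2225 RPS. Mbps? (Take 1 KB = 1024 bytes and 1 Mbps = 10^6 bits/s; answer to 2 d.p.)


Formula: Mbps = payload_bytes * RPS * 8 / 1e6
Payload per request = 307 KB = 307 * 1024 = 314368 bytes
Total bytes/sec = 314368 * 2225 = 699468800
Total bits/sec = 699468800 * 8 = 5595750400
Mbps = 5595750400 / 1e6 = 5595.75

5595.75 Mbps


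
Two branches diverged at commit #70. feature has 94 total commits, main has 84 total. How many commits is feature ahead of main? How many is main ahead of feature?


Common ancestor: commit #70
feature commits after divergence: 94 - 70 = 24
main commits after divergence: 84 - 70 = 14
feature is 24 commits ahead of main
main is 14 commits ahead of feature

feature ahead: 24, main ahead: 14


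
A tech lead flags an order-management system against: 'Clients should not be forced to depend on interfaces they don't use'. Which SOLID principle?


This describes the Interface Segregation Principle (ISP)

Interface Segregation Principle (ISP)


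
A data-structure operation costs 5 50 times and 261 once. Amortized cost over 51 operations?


Formula: Amortized cost = Total cost / Operations
Total cost = (50 * 5) + (1 * 261)
Total cost = 250 + 261 = 511
Amortized = 511 / 51 = 10.0196

10.0196


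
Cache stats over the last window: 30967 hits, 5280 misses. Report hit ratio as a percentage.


Formula: hit rate = hits / (hits + misses) * 100
hit rate = 30967 / (30967 + 5280) * 100
hit rate = 30967 / 36247 * 100
hit rate = 85.43%

85.43%


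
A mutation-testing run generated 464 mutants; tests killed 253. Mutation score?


Mutation score = killed / total * 100
Mutation score = 253 / 464 * 100
Mutation score = 54.53%

54.53%


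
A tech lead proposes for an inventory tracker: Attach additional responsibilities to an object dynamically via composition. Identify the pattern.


This matches the Decorator pattern

Decorator


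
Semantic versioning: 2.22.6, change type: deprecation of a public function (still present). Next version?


Current: 2.22.6
Change category: 'deprecation of a public function (still present)' → minor bump
SemVer rule: minor bump → increment MINOR, reset PATCH to 0 (MAJOR unchanged)
New: 2.23.0

2.23.0


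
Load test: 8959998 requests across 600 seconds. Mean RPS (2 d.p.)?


Formula: throughput = requests / seconds
throughput = 8959998 / 600
throughput = 14933.33 requests/second

14933.33 requests/second


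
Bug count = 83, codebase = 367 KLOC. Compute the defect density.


Defect density = defects / KLOC
Defect density = 83 / 367
Defect density = 0.226 defects/KLOC

0.226 defects/KLOC


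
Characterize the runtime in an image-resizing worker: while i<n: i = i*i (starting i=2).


Reasoning: squaring drives double-exponential growth; iterations ~ log log n
Complexity: O(log log n)

O(log log n)


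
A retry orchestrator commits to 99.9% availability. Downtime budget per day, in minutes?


Formula: allowed downtime = period * (100 - SLA) / 100
Period (day) = 1440 minutes
Unavailability fraction = (100 - 99.9) / 100
Allowed downtime = 1440 * (100 - 99.9) / 100
Allowed downtime = 1.44 minutes

1.44 minutes


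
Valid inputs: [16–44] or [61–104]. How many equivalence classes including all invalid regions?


Valid ranges: [16,44] and [61,104]
Class 1: x < 16 — invalid
Class 2: 16 ≤ x ≤ 44 — valid
Class 3: 44 < x < 61 — invalid (gap between ranges)
Class 4: 61 ≤ x ≤ 104 — valid
Class 5: x > 104 — invalid
Total equivalence classes: 5

5 equivalence classes


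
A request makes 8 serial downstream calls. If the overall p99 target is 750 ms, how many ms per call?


Formula: per_stage = total_budget / stages
per_stage = 750 / 8
per_stage = 93.75 ms

93.75 ms


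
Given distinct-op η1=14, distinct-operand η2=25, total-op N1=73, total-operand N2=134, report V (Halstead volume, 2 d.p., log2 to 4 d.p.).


Formula: V = N * log2(η), where N = N1 + N2 and η = η1 + η2
η = 14 + 25 = 39
N = 73 + 134 = 207
log2(39) ≈ 5.2854
V = 207 * 5.2854 = 1094.08

1094.08


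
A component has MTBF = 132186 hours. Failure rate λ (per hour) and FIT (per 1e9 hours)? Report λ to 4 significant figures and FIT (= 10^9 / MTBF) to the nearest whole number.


Formula: λ = 1 / MTBF; FIT = λ × 1e9 = 1e9 / MTBF
λ = 1 / 132186 ≈ 7.565e-06 failures/hour
FIT = 1e9 / 132186 ≈ 7565 failures per 1e9 hours (nearest whole number)

λ = 7.565e-06 /h, FIT = 7565


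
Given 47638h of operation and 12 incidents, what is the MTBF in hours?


Formula: MTBF = Total operating time / Number of failures
MTBF = 47638 / 12
MTBF = 3969.83 hours

3969.83 hours


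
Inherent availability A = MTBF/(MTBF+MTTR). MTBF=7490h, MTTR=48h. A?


Availability = MTBF / (MTBF + MTTR)
Availability = 7490 / (7490 + 48)
Availability = 7490 / 7538
Availability = 99.3632%

99.3632%


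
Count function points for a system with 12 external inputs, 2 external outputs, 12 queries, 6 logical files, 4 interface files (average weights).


UFP = EI*4 + EO*5 + EQ*4 + ILF*10 + EIF*7
UFP = 12*4 + 2*5 + 12*4 + 6*10 + 4*7
UFP = 48 + 10 + 48 + 60 + 28
UFP = 194

194


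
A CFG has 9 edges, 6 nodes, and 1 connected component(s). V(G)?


Formula: V(G) = E - N + 2P
V(G) = 9 - 6 + 2*1
V(G) = 3 + 2
V(G) = 5

5


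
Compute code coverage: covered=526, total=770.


Coverage = covered / total * 100
Coverage = 526 / 770 * 100
Coverage = 68.31%

68.31%


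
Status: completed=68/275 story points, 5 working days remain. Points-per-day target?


Formula: Required rate = Remaining points / Days left
Remaining = 275 - 68 = 207 points
Required rate = 207 / 5 = 41.4 points/day

41.4 points/day


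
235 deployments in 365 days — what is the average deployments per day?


Formula: deployments per day = releases / days
= 235 / 365
= 0.644 deploys/day
(equivalently, 4.51 deploys/week)

0.644 deploys/day


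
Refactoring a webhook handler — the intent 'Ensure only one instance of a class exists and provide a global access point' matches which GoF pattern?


This matches the Singleton pattern

Singleton


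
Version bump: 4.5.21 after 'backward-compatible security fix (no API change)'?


Current: 4.5.21
Change category: 'backward-compatible security fix (no API change)' → patch bump
SemVer rule: patch bump → increment PATCH (MAJOR and MINOR unchanged)
New: 4.5.22

4.5.22


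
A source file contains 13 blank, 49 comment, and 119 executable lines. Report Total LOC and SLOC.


Total LOC = blank + comment + code
Total LOC = 13 + 49 + 119 = 181
SLOC (source only) = code = 119

Total LOC: 181, SLOC: 119


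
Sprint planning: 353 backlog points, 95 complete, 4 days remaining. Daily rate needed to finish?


Formula: Required rate = Remaining points / Days left
Remaining = 353 - 95 = 258 points
Required rate = 258 / 4 = 64.5 points/day

64.5 points/day


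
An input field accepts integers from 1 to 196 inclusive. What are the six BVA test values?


Range: [1, 196]
Boundaries: just below min, min, min+1, max-1, max, just above max
Values: [0, 1, 2, 195, 196, 197]

[0, 1, 2, 195, 196, 197]


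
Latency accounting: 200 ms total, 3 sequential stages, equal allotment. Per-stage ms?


Formula: per_stage = total_budget / stages
per_stage = 200 / 3
per_stage = 66.67 ms

66.67 ms


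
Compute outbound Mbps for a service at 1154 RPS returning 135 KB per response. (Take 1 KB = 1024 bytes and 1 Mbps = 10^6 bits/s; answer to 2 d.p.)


Formula: Mbps = payload_bytes * RPS * 8 / 1e6
Payload per request = 135 KB = 135 * 1024 = 138240 bytes
Total bytes/sec = 138240 * 1154 = 159528960
Total bits/sec = 159528960 * 8 = 1276231680
Mbps = 1276231680 / 1e6 = 1276.23

1276.23 Mbps


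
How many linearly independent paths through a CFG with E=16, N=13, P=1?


Formula: V(G) = E - N + 2P
V(G) = 16 - 13 + 2*1
V(G) = 3 + 2
V(G) = 5

5


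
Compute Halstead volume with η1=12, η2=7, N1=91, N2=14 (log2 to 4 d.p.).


Formula: V = N * log2(η), where N = N1 + N2 and η = η1 + η2
η = 12 + 7 = 19
N = 91 + 14 = 105
log2(19) ≈ 4.2479
V = 105 * 4.2479 = 446.03

446.03


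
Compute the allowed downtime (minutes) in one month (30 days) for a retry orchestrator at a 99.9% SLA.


Formula: allowed downtime = period * (100 - SLA) / 100
Period (month (30 days)) = 43200 minutes
Unavailability fraction = (100 - 99.9) / 100
Allowed downtime = 43200 * (100 - 99.9) / 100
Allowed downtime = 43.2 minutes

43.2 minutes


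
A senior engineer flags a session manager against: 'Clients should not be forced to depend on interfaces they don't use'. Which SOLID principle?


This describes the Interface Segregation Principle (ISP)

Interface Segregation Principle (ISP)


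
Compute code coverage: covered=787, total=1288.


Coverage = covered / total * 100
Coverage = 787 / 1288 * 100
Coverage = 61.1%

61.1%


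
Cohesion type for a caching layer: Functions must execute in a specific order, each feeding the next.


Reasoning: Output of one is input to next
Type: Sequential cohesion

Sequential cohesion


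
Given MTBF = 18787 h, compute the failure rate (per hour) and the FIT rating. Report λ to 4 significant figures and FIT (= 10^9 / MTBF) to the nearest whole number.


Formula: λ = 1 / MTBF; FIT = λ × 1e9 = 1e9 / MTBF
λ = 1 / 18787 ≈ 5.323e-05 failures/hour
FIT = 1e9 / 18787 ≈ 53228 failures per 1e9 hours (nearest whole number)

λ = 5.323e-05 /h, FIT = 53228


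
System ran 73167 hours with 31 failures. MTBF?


Formula: MTBF = Total operating time / Number of failures
MTBF = 73167 / 31
MTBF = 2360.23 hours

2360.23 hours


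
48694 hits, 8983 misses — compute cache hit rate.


Formula: hit rate = hits / (hits + misses) * 100
hit rate = 48694 / (48694 + 8983) * 100
hit rate = 48694 / 57677 * 100
hit rate = 84.43%

84.43%


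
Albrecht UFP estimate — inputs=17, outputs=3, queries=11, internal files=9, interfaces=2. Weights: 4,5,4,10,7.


UFP = EI*4 + EO*5 + EQ*4 + ILF*10 + EIF*7
UFP = 17*4 + 3*5 + 11*4 + 9*10 + 2*7
UFP = 68 + 15 + 44 + 90 + 14
UFP = 231

231


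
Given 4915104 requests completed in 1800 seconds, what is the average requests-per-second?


Formula: throughput = requests / seconds
throughput = 4915104 / 1800
throughput = 2730.61 requests/second

2730.61 requests/second


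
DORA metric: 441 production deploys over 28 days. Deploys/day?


Formula: deployments per day = releases / days
= 441 / 28
= 15.75 deploys/day
(equivalently, 110.25 deploys/week)

15.75 deploys/day


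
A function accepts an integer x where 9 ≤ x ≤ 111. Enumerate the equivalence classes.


Valid range: [9, 111]
Class 1: x < 9 — invalid
Class 2: 9 ≤ x ≤ 111 — valid
Class 3: x > 111 — invalid
Total equivalence classes: 3

3 equivalence classes


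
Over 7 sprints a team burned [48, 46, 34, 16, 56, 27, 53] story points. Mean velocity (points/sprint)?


Formula: Avg velocity = Total points / Number of sprints
Points: [48, 46, 34, 16, 56, 27, 53]
Sum = 48 + 46 + 34 + 16 + 56 + 27 + 53 = 280
Avg velocity = 280 / 7 = 40.0 points/sprint

40.0 points/sprint


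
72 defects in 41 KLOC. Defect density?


Defect density = defects / KLOC
Defect density = 72 / 41
Defect density = 1.756 defects/KLOC

1.756 defects/KLOC


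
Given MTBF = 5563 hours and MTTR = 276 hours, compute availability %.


Availability = MTBF / (MTBF + MTTR)
Availability = 5563 / (5563 + 276)
Availability = 5563 / 5839
Availability = 95.2732%

95.2732%


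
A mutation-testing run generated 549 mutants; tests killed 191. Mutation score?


Mutation score = killed / total * 100
Mutation score = 191 / 549 * 100
Mutation score = 34.79%

34.79%


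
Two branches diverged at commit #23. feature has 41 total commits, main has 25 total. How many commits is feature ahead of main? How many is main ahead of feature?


Common ancestor: commit #23
feature commits after divergence: 41 - 23 = 18
main commits after divergence: 25 - 23 = 2
feature is 18 commits ahead of main
main is 2 commits ahead of feature

feature ahead: 18, main ahead: 2
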